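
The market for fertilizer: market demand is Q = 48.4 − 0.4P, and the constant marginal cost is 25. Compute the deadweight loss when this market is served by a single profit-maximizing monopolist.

Inverting demand: P = 121 − 2.5Q.
Competitive firms price at marginal cost: P = 25, giving Q = 38.4.
Monopoly sets MR = MC: 121 − 5Q = 25 ⇒ Q = 19.2, P = 121 − 2.5·19.2 = 73.
DWL is the triangle between Q = 19.2 and Q = 38.4: ½·(38.4 − 19.2)·(73 − 25) = 460.8.

DWL = 460.8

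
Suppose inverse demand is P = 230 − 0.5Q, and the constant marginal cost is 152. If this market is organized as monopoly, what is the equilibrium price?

P = 191

Monopoly sets MR = MC: 230 − Q = 152 ⇒ Q = 78, P = 230 − 0.5·78 = 191.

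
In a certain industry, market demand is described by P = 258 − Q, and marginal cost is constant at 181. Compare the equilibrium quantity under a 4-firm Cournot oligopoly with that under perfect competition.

Cournot: Q = 61.6; Competition: Q = 77

With 4 symmetric Cournot firms, each firm's FOC gives 258 − 5q = 181, so q = 15.4, Q = 4·15.4 = 61.6, and P = 196.4.
Perfect competition: P = MC = 181, so 258 − Q = 181 and Q = 77.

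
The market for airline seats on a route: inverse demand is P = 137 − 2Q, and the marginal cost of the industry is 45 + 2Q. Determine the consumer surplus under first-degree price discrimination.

CS = 0

With perfect price discrimination, output is the efficient level Q = 23 (where demand meets MC), but every buyer pays their willingness to pay: CS = 0 and PS = total surplus.
CS = 0.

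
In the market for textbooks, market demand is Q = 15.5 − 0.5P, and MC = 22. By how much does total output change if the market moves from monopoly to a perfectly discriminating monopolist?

Q rises by 2.25

Inverting demand: P = 31 − 2Q.
A monopolist chooses Q where MR = MC. MR = 31 − 4Q; setting this equal to 22 gives Q = 2.25 and P = 26.5.
A perfectly discriminating monopolist sells every unit with P(Q) ≥ MC(Q), so output equals the competitive quantity Q = 4.5. Each buyer pays their reservation price, so CS = 0 and the firm captures all surplus.
Change in total output: 4.5 − 2.25 = 2.25.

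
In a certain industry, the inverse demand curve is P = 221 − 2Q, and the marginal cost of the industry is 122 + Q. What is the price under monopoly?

Monopoly sets MR = MC: 221 − 4Q = 122 + Q ⇒ Q = 19.8, P = 221 − 2·19.8 = 181.4.

P = 181.4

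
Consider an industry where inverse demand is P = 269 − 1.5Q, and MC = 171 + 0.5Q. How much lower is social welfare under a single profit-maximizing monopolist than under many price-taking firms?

TS falls by 441

Competitive equilibrium sets price equal to marginal cost: 269 − 1.5Q = 171 + 0.5Q, so Q = 49 and P = 195.5.
CS = ½·(269 − 195.5)·49 = 1800.75; PS = (195.5·49 − 171·49 − ½·0.5·49²) = 600.25; TS = 2401.
Monopoly sets MR = MC: 269 − 3Q = 171 + 0.5Q ⇒ Q = 28, P = 269 − 1.5·28 = 227.
CS = ½·(269 − 227)·28 = 588; PS = (227·28 − 171·28 − ½·0.5·28²) = 1372; TS = 1960.
Change in social welfare: 1960 − 2401 = −441.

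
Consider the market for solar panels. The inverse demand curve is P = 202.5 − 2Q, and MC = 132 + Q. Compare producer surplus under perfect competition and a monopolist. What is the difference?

Competitive equilibrium sets price equal to marginal cost: 202.5 − 2Q = 132 + Q, so Q = 23.5 and P = 155.5.
PS = P·Q − VC(Q) = 155.5·23.5 − (132·23.5 + ½·1·23.5²) = 276.125.
Monopoly sets MR = MC: 202.5 − 4Q = 132 + Q ⇒ Q = 14.1, P = 202.5 − 2·14.1 = 174.3.
PS = P·Q − VC(Q) = 174.3·14.1 − (132·14.1 + ½·1·14.1²) = 497.025.
Change in producer surplus: 497.025 − 276.125 = 220.9.

Producer surplus rises by 220.9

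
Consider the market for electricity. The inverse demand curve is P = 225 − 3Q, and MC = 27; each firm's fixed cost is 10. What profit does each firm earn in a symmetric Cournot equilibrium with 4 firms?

π_i = 512.72

In a 4-firm Cournot equilibrium, symmetry and the first-order condition give q = (225 − 27)/(15) = 13.2. So Q = 52.8 and P = 66.6.
Each firm's profit = (66.6 − 27)·13.2 − 10 = 512.72.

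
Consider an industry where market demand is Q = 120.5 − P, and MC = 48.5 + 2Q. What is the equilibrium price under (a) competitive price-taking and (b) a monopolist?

Inverting demand: P = 120.5 − Q.
Competitive equilibrium sets price equal to marginal cost: 120.5 − Q = 48.5 + 2Q, so Q = 24 and P = 96.5.
Monopoly sets MR = MC: 120.5 − 2Q = 48.5 + 2Q ⇒ Q = 18, P = 120.5 − 18 = 102.5.

Competition: P = 96.5; Monopoly: P = 102.5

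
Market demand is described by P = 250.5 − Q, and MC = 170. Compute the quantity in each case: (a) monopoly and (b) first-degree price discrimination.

The monopolist equates marginal revenue to marginal cost: 250.5 − 2Q = 170, so Q = 40.25. From demand, P = 210.25.
A perfectly discriminating monopolist sells every unit with P(Q) ≥ MC(Q), so output equals the competitive quantity Q = 80.5. Each buyer pays their reservation price, so CS = 0 and the firm captures all surplus.

Monopoly: Q = 40.25; Perfect PD: Q = 80.5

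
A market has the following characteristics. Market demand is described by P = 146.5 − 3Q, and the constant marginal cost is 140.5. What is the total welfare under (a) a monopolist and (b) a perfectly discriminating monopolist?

Monopoly: TS = 4.5; Perfect PD: TS = 6

The monopolist equates marginal revenue to marginal cost: 146.5 − 6Q = 140.5, so Q = 1. From demand, P = 143.5.
CS = ½·(146.5 − 143.5)·1 = 1.5; PS = (143.5 − 140.5)·1 = 3; TS = 4.5.
A perfectly discriminating monopolist sells every unit with P(Q) ≥ MC(Q), so output equals the competitive quantity Q = 2. Each buyer pays their reservation price, so CS = 0 and the firm captures all surplus.
TS = 6 (equal to competitive TS).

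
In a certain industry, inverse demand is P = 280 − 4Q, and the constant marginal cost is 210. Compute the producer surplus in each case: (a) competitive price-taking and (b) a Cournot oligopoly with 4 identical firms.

Perfect competition: P = MC = 210, so 280 − 4Q = 210 and Q = 17.5.
PS = (210 − 210)·17.5 = 0.
In a 4-firm Cournot equilibrium, symmetry and the first-order condition give q = (280 − 210)/(20) = 3.5. So Q = 14 and P = 224.
PS = (224 − 210)·14 = 196.

Competition: PS = 0; Cournot: PS = 196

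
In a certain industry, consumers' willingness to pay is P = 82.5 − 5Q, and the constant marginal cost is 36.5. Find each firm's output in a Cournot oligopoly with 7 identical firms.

With 7 symmetric Cournot firms, each firm's FOC gives 82.5 − 40q = 36.5, so q = 1.15, Q = 7·1.15 = 8.05, and P = 42.25.

q_i = 1.15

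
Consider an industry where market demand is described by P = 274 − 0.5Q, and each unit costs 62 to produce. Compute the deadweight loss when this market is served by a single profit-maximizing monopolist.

DWL = 11236

Competitive firms price at marginal cost: P = 62, giving Q = 424.
A monopolist chooses Q where MR = MC. MR = 274 − Q; setting this equal to 62 gives Q = 212 and P = 168.
DWL is the triangle between Q = 212 and Q = 424: ½·(424 − 212)·(168 − 62) = 11236.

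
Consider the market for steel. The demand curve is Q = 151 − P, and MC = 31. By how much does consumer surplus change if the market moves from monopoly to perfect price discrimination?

Consumer surplus falls by 1800

Inverting demand: P = 151 − Q.
The monopolist equates marginal revenue to marginal cost: 151 − 2Q = 31, so Q = 60. From demand, P = 91.
CS = ½·(151 − 91)·60 = 1800.
Under first-degree price discrimination the firm charges each unit its demand price and produces up to where P = MC, i.e. Q = 120. Consumer surplus is zero; producer surplus equals total surplus.
CS = 0.
Change in consumer surplus: 0 − 1800 = −1800.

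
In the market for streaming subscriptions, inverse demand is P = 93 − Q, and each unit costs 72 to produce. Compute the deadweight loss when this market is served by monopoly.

DWL = 55.125

Perfect competition: P = MC = 72, so 93 − Q = 72 and Q = 21.
The monopolist equates marginal revenue to marginal cost: 93 − 2Q = 72, so Q = 10.5. From demand, P = 82.5.
DWL is the triangle between Q = 10.5 and Q = 21: ½·(21 − 10.5)·(82.5 − 72) = 55.125.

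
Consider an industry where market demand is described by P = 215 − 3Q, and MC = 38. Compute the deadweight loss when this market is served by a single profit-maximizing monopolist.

DWL = 1305.375

Competitive firms price at marginal cost: P = 38, giving Q = 59.
The monopolist equates marginal revenue to marginal cost: 215 − 6Q = 38, so Q = 29.5. From demand, P = 126.5.
DWL is the triangle between Q = 29.5 and Q = 59: ½·(59 − 29.5)·(126.5 − 38) = 1305.375.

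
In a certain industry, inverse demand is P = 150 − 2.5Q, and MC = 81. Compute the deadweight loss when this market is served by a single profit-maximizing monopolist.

DWL = 238.05

Perfect competition: P = MC = 81, so 150 − 2.5Q = 81 and Q = 27.6.
The monopolist equates marginal revenue to marginal cost: 150 − 5Q = 81, so Q = 13.8. From demand, P = 115.5.
DWL is the triangle between Q = 13.8 and Q = 27.6: ½·(27.6 − 13.8)·(115.5 − 81) = 238.05.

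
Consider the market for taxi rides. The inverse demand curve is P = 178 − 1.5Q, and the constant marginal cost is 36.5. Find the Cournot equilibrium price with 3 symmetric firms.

P = 71.875

In a 3-firm Cournot equilibrium, symmetry and the first-order condition give q = (178 − 36.5)/(6) = 283/12. So Q = 70.75 and P = 71.875.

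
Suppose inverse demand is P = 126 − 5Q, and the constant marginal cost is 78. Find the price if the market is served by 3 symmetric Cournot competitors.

With 3 symmetric Cournot firms, each firm's FOC gives 126 − 20q = 78, so q = 2.4, Q = 3·2.4 = 7.2, and P = 90.

P = 90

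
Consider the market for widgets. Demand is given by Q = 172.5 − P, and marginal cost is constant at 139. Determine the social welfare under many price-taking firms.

TS = 561.125

Inverting demand: P = 172.5 − Q.
Perfect competition: P = MC = 139, so 172.5 − Q = 139 and Q = 33.5.
CS = ½·(172.5 − 139)·33.5 = 561.125; PS = (139 − 139)·33.5 = 0; TS = 561.125.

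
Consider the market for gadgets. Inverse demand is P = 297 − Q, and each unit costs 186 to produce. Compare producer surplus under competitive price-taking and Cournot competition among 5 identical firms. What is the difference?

Competitive firms price at marginal cost: P = 186, giving Q = 111.
PS = (186 − 186)·111 = 0.
Cournot with 5 identical firms: the symmetric best-response condition is 297 − 6q = 186. Each firm produces q = 18.5, total output Q = 92.5, price P = 204.5.
PS = (204.5 − 186)·92.5 = 1711.25.
Change in producer surplus: 1711.25 − 0 = 1711.25.

Producer surplus rises by 1711.25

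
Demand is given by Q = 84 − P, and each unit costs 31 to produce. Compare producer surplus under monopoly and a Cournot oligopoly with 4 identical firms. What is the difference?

Inverting demand: P = 84 − Q.
A monopolist chooses Q where MR = MC. MR = 84 − 2Q; setting this equal to 31 gives Q = 26.5 and P = 57.5.
PS = (57.5 − 31)·26.5 = 702.25.
With 4 symmetric Cournot firms, each firm's FOC gives 84 − 5q = 31, so q = 10.6, Q = 4·10.6 = 42.4, and P = 41.6.
PS = (41.6 − 31)·42.4 = 449.44.
Change in producer surplus: 449.44 − 702.25 = −252.81.

PS falls by 252.81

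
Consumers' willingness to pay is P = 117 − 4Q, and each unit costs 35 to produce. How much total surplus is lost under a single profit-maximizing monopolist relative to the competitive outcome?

DWL = 210.125

Competitive firms price at marginal cost: P = 35, giving Q = 20.5.
A monopolist chooses Q where MR = MC. MR = 117 − 8Q; setting this equal to 35 gives Q = 10.25 and P = 76.
DWL is the triangle between Q = 10.25 and Q = 20.5: ½·(20.5 − 10.25)·(76 − 35) = 210.125.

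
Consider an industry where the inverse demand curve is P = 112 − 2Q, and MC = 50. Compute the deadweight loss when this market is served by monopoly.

Competitive firms price at marginal cost: P = 50, giving Q = 31.
A monopolist chooses Q where MR = MC. MR = 112 − 4Q; setting this equal to 50 gives Q = 15.5 and P = 81.
DWL is the triangle between Q = 15.5 and Q = 31: ½·(31 − 15.5)·(81 − 50) = 240.25.

DWL = 240.25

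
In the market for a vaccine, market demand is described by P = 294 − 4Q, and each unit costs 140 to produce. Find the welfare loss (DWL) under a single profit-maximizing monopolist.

Competitive firms price at marginal cost: P = 140, giving Q = 38.5.
The monopolist equates marginal revenue to marginal cost: 294 − 8Q = 140, so Q = 19.25. From demand, P = 217.
DWL is the triangle between Q = 19.25 and Q = 38.5: ½·(38.5 − 19.25)·(217 − 140) = 741.125.

DWL = 741.125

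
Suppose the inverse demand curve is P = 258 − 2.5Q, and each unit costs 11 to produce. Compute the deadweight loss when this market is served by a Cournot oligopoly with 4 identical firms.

DWL = 488.072

Competitive firms price at marginal cost: P = 11, giving Q = 98.8.
In a 4-firm Cournot equilibrium, symmetry and the first-order condition give q = (258 − 11)/(12.5) = 19.76. So Q = 79.04 and P = 60.4.
DWL is the triangle between Q = 79.04 and Q = 98.8: ½·(98.8 − 79.04)·(60.4 − 11) = 488.072.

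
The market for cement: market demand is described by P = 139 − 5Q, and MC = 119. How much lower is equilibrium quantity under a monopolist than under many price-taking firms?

Competitive firms price at marginal cost: P = 119, giving Q = 4.
Monopoly sets MR = MC: 139 − 10Q = 119 ⇒ Q = 2, P = 139 − 5·2 = 129.
Change in equilibrium quantity: 2 − 4 = −2.

Equilibrium quantity falls by 2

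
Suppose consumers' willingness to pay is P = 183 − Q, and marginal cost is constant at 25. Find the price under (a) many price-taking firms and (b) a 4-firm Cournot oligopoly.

Competition: P = 25; Cournot: P = 56.6

Perfect competition: P = MC = 25, so 183 − Q = 25 and Q = 158.
In a 4-firm Cournot equilibrium, symmetry and the first-order condition give q = (183 − 25)/(5) = 31.6. So Q = 126.4 and P = 56.6.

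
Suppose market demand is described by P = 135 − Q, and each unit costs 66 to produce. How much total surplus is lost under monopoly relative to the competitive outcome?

DWL = 595.125

Perfect competition: P = MC = 66, so 135 − Q = 66 and Q = 69.
Monopoly sets MR = MC: 135 − 2Q = 66 ⇒ Q = 34.5, P = 135 − 34.5 = 100.5.
DWL is the triangle between Q = 34.5 and Q = 69: ½·(69 − 34.5)·(100.5 − 66) = 595.125.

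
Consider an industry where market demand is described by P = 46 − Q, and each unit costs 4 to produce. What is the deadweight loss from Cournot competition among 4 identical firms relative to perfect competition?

DWL = 35.28

Perfect competition: P = MC = 4, so 46 − Q = 4 and Q = 42.
Cournot with 4 identical firms: the symmetric best-response condition is 46 − 5q = 4. Each firm produces q = 8.4, total output Q = 33.6, price P = 12.4.
DWL is the triangle between Q = 33.6 and Q = 42: ½·(42 − 33.6)·(12.4 − 4) = 35.28.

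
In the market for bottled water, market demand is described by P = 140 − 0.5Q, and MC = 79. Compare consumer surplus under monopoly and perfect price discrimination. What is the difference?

The monopolist equates marginal revenue to marginal cost: 140 − Q = 79, so Q = 61. From demand, P = 109.5.
CS = ½·(140 − 109.5)·61 = 930.25.
Under first-degree price discrimination the firm charges each unit its demand price and produces up to where P = MC, i.e. Q = 122. Consumer surplus is zero; producer surplus equals total surplus.
CS = 0.
Change in consumer surplus: 0 − 930.25 = −930.25.

CS falls by 930.25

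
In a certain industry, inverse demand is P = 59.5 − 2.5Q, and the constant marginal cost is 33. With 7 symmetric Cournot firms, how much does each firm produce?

q_i = 1.325

Cournot with 7 identical firms: the symmetric best-response condition is 59.5 − 20q = 33. Each firm produces q = 1.325, total output Q = 9.275, price P = 581/16.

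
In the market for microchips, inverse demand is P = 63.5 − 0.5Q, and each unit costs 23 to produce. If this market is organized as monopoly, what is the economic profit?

A monopolist chooses Q where MR = MC. MR = 63.5 − Q; setting this equal to 23 gives Q = 40.5 and P = 43.25.
Profit = (43.25 − 23)·40.5 = 820.125.

Profit = 820.125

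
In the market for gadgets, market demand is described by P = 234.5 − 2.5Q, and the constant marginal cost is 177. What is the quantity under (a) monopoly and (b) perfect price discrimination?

A monopolist chooses Q where MR = MC. MR = 234.5 − 5Q; setting this equal to 177 gives Q = 11.5 and P = 205.75.
A perfectly discriminating monopolist sells every unit with P(Q) ≥ MC(Q), so output equals the competitive quantity Q = 23. Each buyer pays their reservation price, so CS = 0 and the firm captures all surplus.

Monopoly: Q = 11.5; Perfect PD: Q = 23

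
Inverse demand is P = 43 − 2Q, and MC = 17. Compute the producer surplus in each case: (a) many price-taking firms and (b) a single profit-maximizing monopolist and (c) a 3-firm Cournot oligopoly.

Perfect competition: P = MC = 17, so 43 − 2Q = 17 and Q = 13.
PS = (17 − 17)·13 = 0.
The monopolist equates marginal revenue to marginal cost: 43 − 4Q = 17, so Q = 6.5. From demand, P = 30.
PS = (30 − 17)·6.5 = 84.5.
With 3 symmetric Cournot firms, each firm's FOC gives 43 − 8q = 17, so q = 3.25, Q = 3·3.25 = 9.75, and P = 23.5.
PS = (23.5 − 17)·9.75 = 63.375.

Competition: PS = 0; Monopoly: PS = 84.5; Cournot: PS = 63.375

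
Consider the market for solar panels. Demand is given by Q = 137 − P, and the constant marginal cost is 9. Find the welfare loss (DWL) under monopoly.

Inverting demand: P = 137 − Q.
Competitive firms price at marginal cost: P = 9, giving Q = 128.
A monopolist chooses Q where MR = MC. MR = 137 − 2Q; setting this equal to 9 gives Q = 64 and P = 73.
DWL is the triangle between Q = 64 and Q = 128: ½·(128 − 64)·(73 − 9) = 2048.

DWL = 2048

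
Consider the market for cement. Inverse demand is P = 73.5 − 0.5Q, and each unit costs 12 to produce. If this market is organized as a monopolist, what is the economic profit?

A monopolist chooses Q where MR = MC. MR = 73.5 − Q; setting this equal to 12 gives Q = 61.5 and P = 42.75.
Profit = (42.75 − 12)·61.5 = 1891.125.

Profit = 1891.125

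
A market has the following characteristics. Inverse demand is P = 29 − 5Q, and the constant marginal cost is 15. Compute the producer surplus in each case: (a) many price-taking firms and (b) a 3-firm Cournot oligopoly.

Competitive firms price at marginal cost: P = 15, giving Q = 2.8.
PS = (15 − 15)·2.8 = 0.
Cournot with 3 identical firms: the symmetric best-response condition is 29 − 20q = 15. Each firm produces q = 0.7, total output Q = 2.1, price P = 18.5.
PS = (18.5 − 15)·2.1 = 7.35.

Competition: PS = 0; Cournot: PS = 7.35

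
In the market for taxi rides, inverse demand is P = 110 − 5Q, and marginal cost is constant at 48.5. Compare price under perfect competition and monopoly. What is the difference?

P rises by 30.75

Perfect competition: P = MC = 48.5, so 110 − 5Q = 48.5 and Q = 12.3.
A monopolist chooses Q where MR = MC. MR = 110 − 10Q; setting this equal to 48.5 gives Q = 6.15 and P = 79.25.
Change in price: 79.25 − 48.5 = 30.75.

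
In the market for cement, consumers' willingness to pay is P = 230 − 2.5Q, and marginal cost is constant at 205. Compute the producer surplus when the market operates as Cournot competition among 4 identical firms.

PS = 40

Cournot with 4 identical firms: the symmetric best-response condition is 230 − 12.5q = 205. Each firm produces q = 2, total output Q = 8, price P = 210.
PS = (210 − 205)·8 = 40.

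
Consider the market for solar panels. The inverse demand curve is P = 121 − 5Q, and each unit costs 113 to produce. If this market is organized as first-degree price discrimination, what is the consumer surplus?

CS = 0

With perfect price discrimination, output is the efficient level Q = 1.6 (where demand meets MC), but every buyer pays their willingness to pay: CS = 0 and PS = total surplus.
CS = 0.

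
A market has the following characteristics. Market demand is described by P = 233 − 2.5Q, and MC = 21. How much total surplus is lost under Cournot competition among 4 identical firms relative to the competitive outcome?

DWL = 359.552

Competitive firms price at marginal cost: P = 21, giving Q = 84.8.
With 4 symmetric Cournot firms, each firm's FOC gives 233 − 12.5q = 21, so q = 16.96, Q = 4·16.96 = 67.84, and P = 63.4.
DWL is the triangle between Q = 67.84 and Q = 84.8: ½·(84.8 − 67.84)·(63.4 − 21) = 359.552.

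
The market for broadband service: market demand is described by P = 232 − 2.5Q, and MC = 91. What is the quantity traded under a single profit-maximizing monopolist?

The monopolist equates marginal revenue to marginal cost: 232 − 5Q = 91, so Q = 28.2. From demand, P = 161.5.

Q = 28.2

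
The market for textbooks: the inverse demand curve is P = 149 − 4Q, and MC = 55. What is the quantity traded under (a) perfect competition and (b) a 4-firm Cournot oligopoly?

Under competition P = MC = 55, so Q = (149 − 55)/4 = 23.5.
In a 4-firm Cournot equilibrium, symmetry and the first-order condition give q = (149 − 55)/(20) = 4.7. So Q = 18.8 and P = 73.8.

Competition: Q = 23.5; Cournot: Q = 18.8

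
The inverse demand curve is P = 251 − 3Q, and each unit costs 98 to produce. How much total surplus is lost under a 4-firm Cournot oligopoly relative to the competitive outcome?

Under competition P = MC = 98, so Q = (251 − 98)/3 = 51.
Cournot with 4 identical firms: the symmetric best-response condition is 251 − 15q = 98. Each firm produces q = 10.2, total output Q = 40.8, price P = 128.6.
DWL is the triangle between Q = 40.8 and Q = 51: ½·(51 − 40.8)·(128.6 − 98) = 156.06.

DWL = 156.06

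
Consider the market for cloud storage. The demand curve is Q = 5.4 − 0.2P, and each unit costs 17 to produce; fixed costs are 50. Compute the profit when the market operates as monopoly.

Profit = −45

Inverting demand: P = 27 − 5Q.
The monopolist equates marginal revenue to marginal cost: 27 − 10Q = 17, so Q = 1. From demand, P = 22.
Profit = (22 − 17)·1 − 50 = −45.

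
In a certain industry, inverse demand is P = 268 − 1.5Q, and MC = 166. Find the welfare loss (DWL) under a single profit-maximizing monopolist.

Competitive firms price at marginal cost: P = 166, giving Q = 68.
A monopolist chooses Q where MR = MC. MR = 268 − 3Q; setting this equal to 166 gives Q = 34 and P = 217.
DWL is the triangle between Q = 34 and Q = 68: ½·(68 − 34)·(217 − 166) = 867.

DWL = 867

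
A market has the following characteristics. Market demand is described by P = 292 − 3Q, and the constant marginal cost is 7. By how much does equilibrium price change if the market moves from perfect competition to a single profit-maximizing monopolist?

Under competition P = MC = 7, so Q = (292 − 7)/3 = 95.
Monopoly sets MR = MC: 292 − 6Q = 7 ⇒ Q = 47.5, P = 292 − 3·47.5 = 149.5.
Change in equilibrium price: 149.5 − 7 = 142.5.

Equilibrium price rises by 142.5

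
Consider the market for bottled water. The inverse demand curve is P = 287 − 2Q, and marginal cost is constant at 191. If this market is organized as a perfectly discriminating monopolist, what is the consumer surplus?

Under first-degree price discrimination the firm charges each unit its demand price and produces up to where P = MC, i.e. Q = 48. Consumer surplus is zero; producer surplus equals total surplus.
CS = 0.

CS = 0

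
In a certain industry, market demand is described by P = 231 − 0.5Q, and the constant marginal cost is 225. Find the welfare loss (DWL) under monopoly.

DWL = 9

Competitive firms price at marginal cost: P = 225, giving Q = 12.
The monopolist equates marginal revenue to marginal cost: 231 − Q = 225, so Q = 6. From demand, P = 228.
DWL is the triangle between Q = 6 and Q = 12: ½·(12 − 6)·(228 − 225) = 9.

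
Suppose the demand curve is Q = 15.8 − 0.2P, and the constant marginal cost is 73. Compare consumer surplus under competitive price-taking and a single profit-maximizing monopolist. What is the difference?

CS falls by 2.7

Inverting demand: P = 79 − 5Q.
Perfect competition: P = MC = 73, so 79 − 5Q = 73 and Q = 1.2.
CS = ½·(79 − 73)·1.2 = 3.6.
Monopoly sets MR = MC: 79 − 10Q = 73 ⇒ Q = 0.6, P = 79 − 5·0.6 = 76.
CS = ½·(79 − 76)·0.6 = 0.9.
Change in consumer surplus: 0.9 − 3.6 = −2.7.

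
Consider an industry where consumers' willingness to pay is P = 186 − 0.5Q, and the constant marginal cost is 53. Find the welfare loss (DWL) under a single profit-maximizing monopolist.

DWL = 4422.25

Under competition P = MC = 53, so Q = (186 − 53)/0.5 = 266.
The monopolist equates marginal revenue to marginal cost: 186 − Q = 53, so Q = 133. From demand, P = 119.5.
DWL is the triangle between Q = 133 and Q = 266: ½·(266 − 133)·(119.5 − 53) = 4422.25.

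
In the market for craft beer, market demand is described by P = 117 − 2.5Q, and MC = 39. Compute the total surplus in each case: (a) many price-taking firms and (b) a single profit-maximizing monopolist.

Competitive firms price at marginal cost: P = 39, giving Q = 31.2.
CS = ½·(117 − 39)·31.2 = 1216.8; PS = (39 − 39)·31.2 = 0; TS = 1216.8.
The monopolist equates marginal revenue to marginal cost: 117 − 5Q = 39, so Q = 15.6. From demand, P = 78.
CS = ½·(117 − 78)·15.6 = 304.2; PS = (78 − 39)·15.6 = 608.4; TS = 912.6.

Competition: TS = 1216.8; Monopoly: TS = 912.6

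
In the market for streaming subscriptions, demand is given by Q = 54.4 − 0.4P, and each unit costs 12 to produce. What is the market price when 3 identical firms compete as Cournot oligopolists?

Inverting demand: P = 136 − 2.5Q.
With 3 symmetric Cournot firms, each firm's FOC gives 136 − 10q = 12, so q = 12.4, Q = 3·12.4 = 37.2, and P = 43.

P = 43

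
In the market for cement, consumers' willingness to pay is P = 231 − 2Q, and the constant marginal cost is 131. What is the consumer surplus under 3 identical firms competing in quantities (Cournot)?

CS = 1406.25

With 3 symmetric Cournot firms, each firm's FOC gives 231 − 8q = 131, so q = 12.5, Q = 3·12.5 = 37.5, and P = 156.
CS = ½·(231 − 156)·37.5 = 1406.25.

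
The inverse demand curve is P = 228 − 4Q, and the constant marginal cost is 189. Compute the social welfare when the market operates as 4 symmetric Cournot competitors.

Cournot with 4 identical firms: the symmetric best-response condition is 228 − 20q = 189. Each firm produces q = 1.95, total output Q = 7.8, price P = 196.8.
CS = ½·(228 − 196.8)·7.8 = 121.68; PS = (196.8 − 189)·7.8 = 60.84; TS = 182.52.

TS = 182.52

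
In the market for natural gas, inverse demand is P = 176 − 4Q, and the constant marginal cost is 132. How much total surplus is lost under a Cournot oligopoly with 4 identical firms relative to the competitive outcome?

DWL = 9.68

Under competition P = MC = 132, so Q = (176 − 132)/4 = 11.
In a 4-firm Cournot equilibrium, symmetry and the first-order condition give q = (176 − 132)/(20) = 2.2. So Q = 8.8 and P = 140.8.
DWL is the triangle between Q = 8.8 and Q = 11: ½·(11 − 8.8)·(140.8 − 132) = 9.68.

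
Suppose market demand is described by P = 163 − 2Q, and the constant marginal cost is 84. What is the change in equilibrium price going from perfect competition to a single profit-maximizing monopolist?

Equilibrium price rises by 39.5

Competitive firms price at marginal cost: P = 84, giving Q = 39.5.
The monopolist equates marginal revenue to marginal cost: 163 − 4Q = 84, so Q = 19.75. From demand, P = 123.5.
Change in equilibrium price: 123.5 − 84 = 39.5.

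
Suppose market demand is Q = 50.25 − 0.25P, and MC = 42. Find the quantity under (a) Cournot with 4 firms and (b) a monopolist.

Cournot: Q = 31.8; Monopoly: Q = 19.875

Inverting demand: P = 201 − 4Q.
With 4 symmetric Cournot firms, each firm's FOC gives 201 − 20q = 42, so q = 7.95, Q = 4·7.95 = 31.8, and P = 73.8.
A monopolist chooses Q where MR = MC. MR = 201 − 8Q; setting this equal to 42 gives Q = 19.875 and P = 121.5.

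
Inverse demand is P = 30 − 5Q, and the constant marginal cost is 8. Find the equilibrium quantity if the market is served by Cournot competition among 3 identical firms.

Q = 3.3

In a 3-firm Cournot equilibrium, symmetry and the first-order condition give q = (30 − 8)/(20) = 1.1. So Q = 3.3 and P = 13.5.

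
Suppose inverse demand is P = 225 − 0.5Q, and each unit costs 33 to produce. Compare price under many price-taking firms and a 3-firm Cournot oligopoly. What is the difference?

Under competition P = MC = 33, so Q = (225 − 33)/0.5 = 384.
In a 3-firm Cournot equilibrium, symmetry and the first-order condition give q = (225 − 33)/(2) = 96. So Q = 288 and P = 81.
Change in price: 81 − 33 = 48.

P rises by 48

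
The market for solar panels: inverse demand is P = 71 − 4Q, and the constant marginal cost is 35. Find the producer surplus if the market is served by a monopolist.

PS = 81

Monopoly sets MR = MC: 71 − 8Q = 35 ⇒ Q = 4.5, P = 71 − 4·4.5 = 53.
PS = (53 − 35)·4.5 = 81.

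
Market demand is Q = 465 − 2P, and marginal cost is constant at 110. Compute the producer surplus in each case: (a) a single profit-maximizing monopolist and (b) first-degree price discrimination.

Inverting demand: P = 232.5 − 0.5Q.
The monopolist equates marginal revenue to marginal cost: 232.5 − Q = 110, so Q = 122.5. From demand, P = 171.25.
PS = (171.25 − 110)·122.5 = 7503.125.
A perfectly discriminating monopolist sells every unit with P(Q) ≥ MC(Q), so output equals the competitive quantity Q = 245. Each buyer pays their reservation price, so CS = 0 and the firm captures all surplus.
PS = ½·(232.5 − 110)·245 = 15006.25.

Monopoly: PS = 7503.125; Perfect PD: PS = 15006.25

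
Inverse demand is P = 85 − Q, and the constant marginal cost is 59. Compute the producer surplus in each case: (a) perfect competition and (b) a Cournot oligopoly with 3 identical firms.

Competition: PS = 0; Cournot: PS = 126.75

Perfect competition: P = MC = 59, so 85 − Q = 59 and Q = 26.
PS = (59 − 59)·26 = 0.
With 3 symmetric Cournot firms, each firm's FOC gives 85 − 4q = 59, so q = 6.5, Q = 3·6.5 = 19.5, and P = 65.5.
PS = (65.5 − 59)·19.5 = 126.75.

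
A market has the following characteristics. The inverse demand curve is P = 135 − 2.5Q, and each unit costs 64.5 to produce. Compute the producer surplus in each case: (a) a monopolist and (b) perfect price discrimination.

Monopoly: PS = 497.025; Perfect PD: PS = 994.05

A monopolist chooses Q where MR = MC. MR = 135 − 5Q; setting this equal to 64.5 gives Q = 14.1 and P = 99.75.
PS = (99.75 − 64.5)·14.1 = 497.025.
Under first-degree price discrimination the firm charges each unit its demand price and produces up to where P = MC, i.e. Q = 28.2. Consumer surplus is zero; producer surplus equals total surplus.
PS = ½·(135 − 64.5)·28.2 = 994.05.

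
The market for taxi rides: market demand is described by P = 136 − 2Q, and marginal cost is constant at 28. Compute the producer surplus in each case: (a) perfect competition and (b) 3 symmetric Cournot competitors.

Under competition P = MC = 28, so Q = (136 − 28)/2 = 54.
PS = (28 − 28)·54 = 0.
In a 3-firm Cournot equilibrium, symmetry and the first-order condition give q = (136 − 28)/(8) = 13.5. So Q = 40.5 and P = 55.
PS = (55 − 28)·40.5 = 1093.5.

Competition: PS = 0; Cournot: PS = 1093.5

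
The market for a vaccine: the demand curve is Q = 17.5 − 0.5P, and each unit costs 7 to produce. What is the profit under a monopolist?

Profit = 98

Inverting demand: P = 35 − 2Q.
Monopoly sets MR = MC: 35 − 4Q = 7 ⇒ Q = 7, P = 35 − 2·7 = 21.
Profit = (21 − 7)·7 = 98.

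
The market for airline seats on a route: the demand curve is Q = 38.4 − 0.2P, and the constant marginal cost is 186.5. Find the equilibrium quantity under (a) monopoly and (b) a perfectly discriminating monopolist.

Monopoly: Q = 0.55; Perfect PD: Q = 1.1

Inverting demand: P = 192 − 5Q.
A monopolist chooses Q where MR = MC. MR = 192 − 10Q; setting this equal to 186.5 gives Q = 0.55 and P = 189.25.
With perfect price discrimination, output is the efficient level Q = 1.1 (where demand meets MC), but every buyer pays their willingness to pay: CS = 0 and PS = total surplus.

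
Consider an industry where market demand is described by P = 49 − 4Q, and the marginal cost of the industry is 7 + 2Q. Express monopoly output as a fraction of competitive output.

Q_m/Q_c = 0.6

Monopoly sets MR = MC: 49 − 8Q = 7 + 2Q ⇒ Q = 4.2, P = 49 − 4·4.2 = 32.2.
Under competition P = MC: 49 − 4Q = 7 + 2Q ⇒ Q = 7, P = 21.
Ratio Q_m/Q_c = 4.2/7 = 0.6.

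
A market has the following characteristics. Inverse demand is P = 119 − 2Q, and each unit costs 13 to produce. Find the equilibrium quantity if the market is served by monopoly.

The monopolist equates marginal revenue to marginal cost: 119 − 4Q = 13, so Q = 26.5. From demand, P = 66.

Q = 26.5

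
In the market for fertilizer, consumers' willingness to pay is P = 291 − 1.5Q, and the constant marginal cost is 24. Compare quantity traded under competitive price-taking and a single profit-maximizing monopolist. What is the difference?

Under competition P = MC = 24, so Q = (291 − 24)/1.5 = 178.
The monopolist equates marginal revenue to marginal cost: 291 − 3Q = 24, so Q = 89. From demand, P = 157.5.
Change in quantity traded: 89 − 178 = −89.

Quantity traded falls by 89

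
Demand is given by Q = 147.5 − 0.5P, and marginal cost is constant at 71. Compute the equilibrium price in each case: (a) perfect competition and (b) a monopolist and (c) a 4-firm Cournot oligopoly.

Inverting demand: P = 295 − 2Q.
Competitive firms price at marginal cost: P = 71, giving Q = 112.
A monopolist chooses Q where MR = MC. MR = 295 − 4Q; setting this equal to 71 gives Q = 56 and P = 183.
With 4 symmetric Cournot firms, each firm's FOC gives 295 − 10q = 71, so q = 22.4, Q = 4·22.4 = 89.6, and P = 115.8.

Competition: P = 71; Monopoly: P = 183; Cournot: P = 115.8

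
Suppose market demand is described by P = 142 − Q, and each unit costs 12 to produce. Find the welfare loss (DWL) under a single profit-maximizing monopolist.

DWL = 2112.5

Under competition P = MC = 12, so Q = (142 − 12)/1 = 130.
A monopolist chooses Q where MR = MC. MR = 142 − 2Q; setting this equal to 12 gives Q = 65 and P = 77.
DWL is the triangle between Q = 65 and Q = 130: ½·(130 − 65)·(77 − 12) = 2112.5.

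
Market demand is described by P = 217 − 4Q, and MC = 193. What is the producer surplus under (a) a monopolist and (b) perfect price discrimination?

A monopolist chooses Q where MR = MC. MR = 217 − 8Q; setting this equal to 193 gives Q = 3 and P = 205.
PS = (205 − 193)·3 = 36.
A perfectly discriminating monopolist sells every unit with P(Q) ≥ MC(Q), so output equals the competitive quantity Q = 6. Each buyer pays their reservation price, so CS = 0 and the firm captures all surplus.
PS = ½·(217 − 193)·6 = 72.

Monopoly: PS = 36; Perfect PD: PS = 72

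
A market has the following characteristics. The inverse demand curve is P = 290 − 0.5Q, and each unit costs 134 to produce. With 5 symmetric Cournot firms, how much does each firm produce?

With 5 symmetric Cournot firms, each firm's FOC gives 290 − 3q = 134, so q = 52, Q = 5·52 = 260, and P = 160.

q_i = 52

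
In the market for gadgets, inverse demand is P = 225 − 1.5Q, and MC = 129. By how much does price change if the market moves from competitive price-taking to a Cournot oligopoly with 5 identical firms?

Price rises by 16

Under competition P = MC = 129, so Q = (225 − 129)/1.5 = 64.
With 5 symmetric Cournot firms, each firm's FOC gives 225 − 9q = 129, so q = 32/3, Q = 5·32/3 = 160/3, and P = 145.
Change in price: 145 − 129 = 16.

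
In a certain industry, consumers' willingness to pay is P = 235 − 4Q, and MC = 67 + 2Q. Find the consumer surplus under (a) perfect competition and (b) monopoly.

Competitive equilibrium sets price equal to marginal cost: 235 − 4Q = 67 + 2Q, so Q = 28 and P = 123.
CS = ½·(235 − 123)·28 = 1568.
A monopolist chooses Q where MR = MC. MR = 235 − 8Q; setting this equal to 67 + 2Q gives Q = 16.8 and P = 167.8.
CS = ½·(235 − 167.8)·16.8 = 564.48.

Competition: CS = 1568; Monopoly: CS = 564.48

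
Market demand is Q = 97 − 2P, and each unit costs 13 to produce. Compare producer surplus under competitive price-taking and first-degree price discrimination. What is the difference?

Inverting demand: P = 48.5 − 0.5Q.
Competitive firms price at marginal cost: P = 13, giving Q = 71.
PS = (13 − 13)·71 = 0.
With perfect price discrimination, output is the efficient level Q = 71 (where demand meets MC), but every buyer pays their willingness to pay: CS = 0 and PS = total surplus.
PS = ½·(48.5 − 13)·71 = 1260.25.
Change in producer surplus: 1260.25 − 0 = 1260.25.

Producer surplus rises by 1260.25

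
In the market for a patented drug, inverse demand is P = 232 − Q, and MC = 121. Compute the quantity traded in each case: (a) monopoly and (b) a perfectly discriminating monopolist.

Monopoly: Q = 55.5; Perfect PD: Q = 111

Monopoly sets MR = MC: 232 − 2Q = 121 ⇒ Q = 55.5, P = 232 − 55.5 = 176.5.
A perfectly discriminating monopolist sells every unit with P(Q) ≥ MC(Q), so output equals the competitive quantity Q = 111. Each buyer pays their reservation price, so CS = 0 and the firm captures all surplus.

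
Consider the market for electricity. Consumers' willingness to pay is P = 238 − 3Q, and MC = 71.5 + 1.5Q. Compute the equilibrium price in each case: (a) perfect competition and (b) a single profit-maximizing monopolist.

Competition: P = 127; Monopoly: P = 171.4

Under competition P = MC: 238 − 3Q = 71.5 + 1.5Q ⇒ Q = 37, P = 127.
A monopolist chooses Q where MR = MC. MR = 238 − 6Q; setting this equal to 71.5 + 1.5Q gives Q = 22.2 and P = 171.4.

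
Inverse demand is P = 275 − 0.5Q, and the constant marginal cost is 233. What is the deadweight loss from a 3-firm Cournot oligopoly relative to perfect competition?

Perfect competition: P = MC = 233, so 275 − 0.5Q = 233 and Q = 84.
In a 3-firm Cournot equilibrium, symmetry and the first-order condition give q = (275 − 233)/(2) = 21. So Q = 63 and P = 243.5.
DWL is the triangle between Q = 63 and Q = 84: ½·(84 − 63)·(243.5 − 233) = 110.25.

DWL = 110.25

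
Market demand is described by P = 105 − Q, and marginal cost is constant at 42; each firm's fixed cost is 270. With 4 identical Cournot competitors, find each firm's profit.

Cournot with 4 identical firms: the symmetric best-response condition is 105 − 5q = 42. Each firm produces q = 12.6, total output Q = 50.4, price P = 54.6.
Each firm's profit = (54.6 − 42)·12.6 − 270 = −111.24.

π_i = −111.24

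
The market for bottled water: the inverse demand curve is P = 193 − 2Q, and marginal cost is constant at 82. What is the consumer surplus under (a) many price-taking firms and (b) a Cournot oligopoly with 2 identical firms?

Competition: CS = 3080.25; Cournot: CS = 1369

Under competition P = MC = 82, so Q = (193 − 82)/2 = 55.5.
CS = ½·(193 − 82)·55.5 = 3080.25.
In a 2-firm Cournot equilibrium, symmetry and the first-order condition give q = (193 − 82)/(6) = 18.5. So Q = 37 and P = 119.
CS = ½·(193 − 119)·37 = 1369.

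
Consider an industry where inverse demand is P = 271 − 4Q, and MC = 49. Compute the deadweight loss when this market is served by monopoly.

Competitive firms price at marginal cost: P = 49, giving Q = 55.5.
Monopoly sets MR = MC: 271 − 8Q = 49 ⇒ Q = 27.75, P = 271 − 4·27.75 = 160.
DWL is the triangle between Q = 27.75 and Q = 55.5: ½·(55.5 − 27.75)·(160 − 49) = 1540.125.

DWL = 1540.125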